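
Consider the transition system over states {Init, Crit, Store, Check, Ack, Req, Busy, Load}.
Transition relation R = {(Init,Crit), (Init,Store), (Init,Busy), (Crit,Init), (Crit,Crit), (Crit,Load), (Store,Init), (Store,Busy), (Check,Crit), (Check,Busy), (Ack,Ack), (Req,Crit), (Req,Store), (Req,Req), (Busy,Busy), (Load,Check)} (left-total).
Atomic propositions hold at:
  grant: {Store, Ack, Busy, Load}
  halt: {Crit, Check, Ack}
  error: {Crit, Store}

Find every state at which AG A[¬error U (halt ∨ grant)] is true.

Sat(¬error) = {Init, Check, Ack, Req, Busy, Load}
Sat(halt ∨ grant) = {Crit, Store, Check, Ack, Busy, Load}
A[¬error U (halt ∨ grant)]: least fixpoint, start Z0 = Sat((halt ∨ grant)) = {Crit, Store, Check, Ack, Busy, Load}, add states in Sat(¬error) with every successor in Z. Z1 = {Init, Crit, Store, Check, Ack, Busy, Load}; fixed.
Sat(A[¬error U (halt ∨ grant)]) = {Init, Crit, Store, Check, Ack, Busy, Load}
AG A[¬error U (halt ∨ grant)]: greatest fixpoint, start Z0 = {Init, Crit, Store, Check, Ack, Busy, Load}, keep only states in Sat with every successor in Z. Already a fixed point.
Sat(AG A[¬error U (halt ∨ grant)]) = {Init, Crit, Store, Check, Ack, Busy, Load}

{Init, Crit, Store, Check, Ack, Busy, Load}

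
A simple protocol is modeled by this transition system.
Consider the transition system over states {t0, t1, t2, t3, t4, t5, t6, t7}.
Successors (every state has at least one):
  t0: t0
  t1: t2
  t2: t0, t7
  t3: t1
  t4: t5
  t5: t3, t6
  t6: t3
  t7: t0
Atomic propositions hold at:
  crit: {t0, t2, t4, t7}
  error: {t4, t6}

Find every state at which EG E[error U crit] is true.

{t0, t2, t7}

E[error U crit]: least fixpoint, start Z0 = Sat(crit) = {t0, t2, t4, t7}, add states in Sat(error) with some successor in Z. Already a fixed point.
Sat(E[error U crit]) = {t0, t2, t4, t7}
EG E[error U crit]: greatest fixpoint, start Z0 = {t0, t2, t4, t7}, keep only states in Sat with some successor in Z. Z1 = {t0, t2, t7}; fixed.
Sat(EG E[error U crit]) = {t0, t2, t7}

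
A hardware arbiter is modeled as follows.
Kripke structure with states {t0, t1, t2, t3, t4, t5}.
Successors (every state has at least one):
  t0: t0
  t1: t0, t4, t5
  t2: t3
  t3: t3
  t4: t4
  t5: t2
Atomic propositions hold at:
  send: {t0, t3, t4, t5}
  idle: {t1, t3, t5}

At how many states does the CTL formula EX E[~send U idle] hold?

4

Sat(~send) = {t1, t2}
E[~send U idle]: least fixpoint, start Z0 = Sat(idle) = {t1, t3, t5}, add states in Sat(~send) with some successor in Z. Z1 = {t1, t2, t3, t5}; fixed.
Sat(E[~send U idle]) = {t1, t2, t3, t5}
Sat(EX E[~send U idle]) = {s : some successor in {t1, t2, t3, t5}} = {t1, t2, t3, t5}
|Sat(EX E[~send U idle])| = |{t1, t2, t3, t5}| = 4.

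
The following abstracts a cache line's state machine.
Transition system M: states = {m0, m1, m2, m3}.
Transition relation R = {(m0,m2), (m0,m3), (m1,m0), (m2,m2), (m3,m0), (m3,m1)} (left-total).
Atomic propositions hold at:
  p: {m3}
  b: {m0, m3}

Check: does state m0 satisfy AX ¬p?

Sat(¬p) = {m0, m1, m2}
Sat(AX ¬p) = {s : every successor in {m0, m1, m2}} = {m1, m2, m3}
m0 ∉ Sat(AX ¬p) = {m1, m2, m3}, so the formula does not hold at m0.

No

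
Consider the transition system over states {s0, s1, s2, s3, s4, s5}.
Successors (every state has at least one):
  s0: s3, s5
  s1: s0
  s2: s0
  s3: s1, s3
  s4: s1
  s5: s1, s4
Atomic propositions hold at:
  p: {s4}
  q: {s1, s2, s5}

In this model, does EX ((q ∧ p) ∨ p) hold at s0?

Sat(q ∧ p) = ∅
Sat((q ∧ p) ∨ p) = {s4}
Sat(EX ((q ∧ p) ∨ p)) = {s : some successor in {s4}} = {s5}
s0 ∉ Sat(EX ((q ∧ p) ∨ p)) = {s5}, so the formula does not hold at s0.

No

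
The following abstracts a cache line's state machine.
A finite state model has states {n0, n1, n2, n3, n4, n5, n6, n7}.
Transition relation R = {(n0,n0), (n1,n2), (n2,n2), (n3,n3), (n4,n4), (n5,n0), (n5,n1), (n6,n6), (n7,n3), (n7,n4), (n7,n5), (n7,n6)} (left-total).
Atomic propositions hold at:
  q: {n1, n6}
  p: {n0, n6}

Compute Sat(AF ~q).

Sat(~q) = {n0, n2, n3, n4, n5, n7}
AF ~q: least fixpoint, start Z0 = {n0, n2, n3, n4, n5, n7}, add states with every successor in Z. Z1 = {n0, n1, n2, n3, n4, n5, n7}; fixed.
Sat(AF ~q) = {n0, n1, n2, n3, n4, n5, n7}

{n0, n1, n2, n3, n4, n5, n7}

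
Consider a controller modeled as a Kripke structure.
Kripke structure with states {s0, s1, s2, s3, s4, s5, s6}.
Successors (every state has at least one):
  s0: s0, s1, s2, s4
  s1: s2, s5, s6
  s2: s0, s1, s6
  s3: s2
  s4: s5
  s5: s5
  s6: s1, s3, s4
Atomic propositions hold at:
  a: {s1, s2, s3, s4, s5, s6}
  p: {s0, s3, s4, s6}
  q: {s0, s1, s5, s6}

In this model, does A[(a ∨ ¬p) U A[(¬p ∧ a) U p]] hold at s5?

No

Sat(¬p) = {s1, s2, s5}
Sat(a ∨ ¬p) = {s1, s2, s3, s4, s5, s6}
Sat(¬p ∧ a) = {s1, s2, s5}
A[(¬p ∧ a) U p]: least fixpoint, start Z0 = Sat(p) = {s0, s3, s4, s6}, add states in Sat(¬p ∧ a) with every successor in Z. Already a fixed point.
Sat(A[(¬p ∧ a) U p]) = {s0, s3, s4, s6}
A[(a ∨ ¬p) U A[(¬p ∧ a) U p]]: least fixpoint, start Z0 = Sat(A[(¬p ∧ a) U p]) = {s0, s3, s4, s6}, add states in Sat(a ∨ ¬p) with every successor in Z. Already a fixed point.
Sat(A[(a ∨ ¬p) U A[(¬p ∧ a) U p]]) = {s0, s3, s4, s6}
s5 ∉ Sat(A[(a ∨ ¬p) U A[(¬p ∧ a) U p]]) = {s0, s3, s4, s6}, so the formula does not hold at s5.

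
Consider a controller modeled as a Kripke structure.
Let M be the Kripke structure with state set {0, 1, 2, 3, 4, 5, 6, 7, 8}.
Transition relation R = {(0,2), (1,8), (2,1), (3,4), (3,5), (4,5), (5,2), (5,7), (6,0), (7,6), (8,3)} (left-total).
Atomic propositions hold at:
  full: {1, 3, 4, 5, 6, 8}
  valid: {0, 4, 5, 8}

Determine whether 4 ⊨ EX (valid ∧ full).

Yes

Sat(valid ∧ full) = {4, 5, 8}
Sat(EX (valid ∧ full)) = {s : some successor in {4, 5, 8}} = {1, 3, 4}
4 ∈ Sat(EX (valid ∧ full)) = {1, 3, 4}, so the formula holds at 4.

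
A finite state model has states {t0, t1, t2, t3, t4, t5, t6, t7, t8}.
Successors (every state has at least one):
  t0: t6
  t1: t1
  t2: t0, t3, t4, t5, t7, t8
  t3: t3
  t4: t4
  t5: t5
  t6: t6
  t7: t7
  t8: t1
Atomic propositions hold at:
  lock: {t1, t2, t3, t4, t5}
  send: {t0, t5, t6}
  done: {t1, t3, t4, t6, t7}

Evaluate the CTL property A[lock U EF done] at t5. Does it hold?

No

EF done: least fixpoint, start Z0 = {t1, t3, t4, t6, t7}, add states with some successor in Z. Z1 = {t0, t1, t2, t3, t4, t6, t7, t8}; fixed.
Sat(EF done) = {t0, t1, t2, t3, t4, t6, t7, t8}
A[lock U EF done]: least fixpoint, start Z0 = Sat(EF done) = {t0, t1, t2, t3, t4, t6, t7, t8}, add states in Sat(lock) with every successor in Z. Already a fixed point.
Sat(A[lock U EF done]) = {t0, t1, t2, t3, t4, t6, t7, t8}
t5 ∉ Sat(A[lock U EF done]) = {t0, t1, t2, t3, t4, t6, t7, t8}, so the formula does not hold at t5.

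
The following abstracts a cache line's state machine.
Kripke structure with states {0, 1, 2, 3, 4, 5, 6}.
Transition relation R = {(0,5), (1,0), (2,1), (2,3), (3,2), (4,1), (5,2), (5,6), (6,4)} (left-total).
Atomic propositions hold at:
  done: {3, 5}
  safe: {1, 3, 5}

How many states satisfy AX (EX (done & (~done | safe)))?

Sat(~done) = {0, 1, 2, 4, 6}
Sat(~done | safe) = {0, 1, 2, 3, 4, 5, 6}
Sat(done & (~done | safe)) = {3, 5}
Sat(EX (done & (~done | safe))) = {s : some successor in {3, 5}} = {0, 2}
Sat(AX (EX (done & (~done | safe)))) = {s : every successor in {0, 2}} = {1, 3}
|Sat(AX (EX (done & (~done | safe))))| = |{1, 3}| = 2.

2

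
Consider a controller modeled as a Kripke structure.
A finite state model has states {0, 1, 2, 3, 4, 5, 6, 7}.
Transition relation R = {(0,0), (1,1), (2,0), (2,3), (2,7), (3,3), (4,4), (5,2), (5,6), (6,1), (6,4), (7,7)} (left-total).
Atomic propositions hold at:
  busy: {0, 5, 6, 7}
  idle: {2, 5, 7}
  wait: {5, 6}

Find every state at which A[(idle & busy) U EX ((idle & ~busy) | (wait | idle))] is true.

{2, 5, 7}

Sat(idle & busy) = {5, 7}
Sat(~busy) = {1, 2, 3, 4}
Sat(idle & ~busy) = {2}
Sat(wait | idle) = {2, 5, 6, 7}
Sat((idle & ~busy) | (wait | idle)) = {2, 5, 6, 7}
Sat(EX ((idle & ~busy) | (wait | idle))) = {s : some successor in {2, 5, 6, 7}} = {2, 5, 7}
A[(idle & busy) U EX ((idle & ~busy) | (wait | idle))]: least fixpoint, start Z0 = Sat(EX ((idle & ~busy) | (wait | idle))) = {2, 5, 7}, add states in Sat(idle & busy) with every successor in Z. Already a fixed point.
Sat(A[(idle & busy) U EX ((idle & ~busy) | (wait | idle))]) = {2, 5, 7}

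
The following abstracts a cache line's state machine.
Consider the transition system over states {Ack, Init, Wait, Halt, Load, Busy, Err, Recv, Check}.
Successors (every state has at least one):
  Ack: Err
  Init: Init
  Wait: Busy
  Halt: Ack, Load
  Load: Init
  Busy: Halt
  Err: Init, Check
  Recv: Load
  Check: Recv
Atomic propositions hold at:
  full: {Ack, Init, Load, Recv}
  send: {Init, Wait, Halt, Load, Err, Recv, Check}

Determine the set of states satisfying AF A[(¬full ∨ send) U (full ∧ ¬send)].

Sat(¬full) = {Wait, Halt, Busy, Err, Check}
Sat(¬full ∨ send) = {Init, Wait, Halt, Load, Busy, Err, Recv, Check}
Sat(¬send) = {Ack, Busy}
Sat(full ∧ ¬send) = {Ack}
A[(¬full ∨ send) U (full ∧ ¬send)]: least fixpoint, start Z0 = Sat((full ∧ ¬send)) = {Ack}, add states in Sat(¬full ∨ send) with every successor in Z. Already a fixed point.
Sat(A[(¬full ∨ send) U (full ∧ ¬send)]) = {Ack}
AF A[(¬full ∨ send) U (full ∧ ¬send)]: least fixpoint, start Z0 = {Ack}, add states with every successor in Z. Already a fixed point.
Sat(AF A[(¬full ∨ send) U (full ∧ ¬send)]) = {Ack}

{Ack}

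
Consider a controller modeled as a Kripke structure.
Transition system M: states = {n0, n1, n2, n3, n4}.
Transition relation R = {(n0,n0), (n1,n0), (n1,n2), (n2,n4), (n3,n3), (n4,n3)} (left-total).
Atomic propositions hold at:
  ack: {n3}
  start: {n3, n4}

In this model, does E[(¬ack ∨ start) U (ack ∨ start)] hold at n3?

Sat(¬ack) = {n0, n1, n2, n4}
Sat(¬ack ∨ start) = {n0, n1, n2, n3, n4}
Sat(ack ∨ start) = {n3, n4}
E[(¬ack ∨ start) U (ack ∨ start)]: least fixpoint, start Z0 = Sat((ack ∨ start)) = {n3, n4}, add states in Sat(¬ack ∨ start) with some successor in Z. Z1 = {n2, n3, n4}; Z2 = {n1, n2, n3, n4}; fixed.
Sat(E[(¬ack ∨ start) U (ack ∨ start)]) = {n1, n2, n3, n4}
n3 ∈ Sat(E[(¬ack ∨ start) U (ack ∨ start)]) = {n1, n2, n3, n4}, so the formula holds at n3.

Yes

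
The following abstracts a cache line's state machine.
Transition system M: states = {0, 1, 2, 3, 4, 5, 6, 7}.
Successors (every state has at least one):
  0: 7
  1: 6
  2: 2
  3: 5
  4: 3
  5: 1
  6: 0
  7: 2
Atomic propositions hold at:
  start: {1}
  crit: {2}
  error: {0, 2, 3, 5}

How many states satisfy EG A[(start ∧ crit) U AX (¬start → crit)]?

Sat(start ∧ crit) = ∅
Sat(¬start) = {0, 2, 3, 4, 5, 6, 7}
Sat(¬start → crit) = {1, 2}
Sat(AX (¬start → crit)) = {s : every successor in {1, 2}} = {2, 5, 7}
A[(start ∧ crit) U AX (¬start → crit)]: least fixpoint, start Z0 = Sat(AX (¬start → crit)) = {2, 5, 7}, add states in Sat(start ∧ crit) with every successor in Z. Already a fixed point.
Sat(A[(start ∧ crit) U AX (¬start → crit)]) = {2, 5, 7}
EG A[(start ∧ crit) U AX (¬start → crit)]: greatest fixpoint, start Z0 = {2, 5, 7}, keep only states in Sat with some successor in Z. Z1 = {2, 7}; fixed.
Sat(EG A[(start ∧ crit) U AX (¬start → crit)]) = {2, 7}
|Sat(EG A[(start ∧ crit) U AX (¬start → crit)])| = |{2, 7}| = 2.

2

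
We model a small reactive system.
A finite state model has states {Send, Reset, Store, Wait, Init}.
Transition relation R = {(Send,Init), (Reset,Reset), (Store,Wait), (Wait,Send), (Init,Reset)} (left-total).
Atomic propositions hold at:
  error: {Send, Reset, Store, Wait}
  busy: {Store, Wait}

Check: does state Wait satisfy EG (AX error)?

No

Sat(AX error) = {s : every successor in {Send, Reset, Store, Wait}} = {Reset, Store, Wait, Init}
EG (AX error): greatest fixpoint, start Z0 = {Reset, Store, Wait, Init}, keep only states in Sat with some successor in Z. Z1 = {Reset, Store, Init}; Z2 = {Reset, Init}; fixed.
Sat(EG (AX error)) = {Reset, Init}
Wait ∉ Sat(EG (AX error)) = {Reset, Init}, so the formula does not hold at Wait.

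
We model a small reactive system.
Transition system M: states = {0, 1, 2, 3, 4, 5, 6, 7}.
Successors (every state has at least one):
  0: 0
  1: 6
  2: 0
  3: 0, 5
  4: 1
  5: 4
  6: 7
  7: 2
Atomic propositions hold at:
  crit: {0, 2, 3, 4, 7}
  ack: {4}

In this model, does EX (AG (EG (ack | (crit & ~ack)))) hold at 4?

No

Sat(~ack) = {0, 1, 2, 3, 5, 6, 7}
Sat(crit & ~ack) = {0, 2, 3, 7}
Sat(ack | (crit & ~ack)) = {0, 2, 3, 4, 7}
EG (ack | (crit & ~ack)): greatest fixpoint, start Z0 = {0, 2, 3, 4, 7}, keep only states in Sat with some successor in Z. Z1 = {0, 2, 3, 7}; fixed.
Sat(EG (ack | (crit & ~ack))) = {0, 2, 3, 7}
AG (EG (ack | (crit & ~ack))): greatest fixpoint, start Z0 = {0, 2, 3, 7}, keep only states in Sat with every successor in Z. Z1 = {0, 2, 7}; fixed.
Sat(AG (EG (ack | (crit & ~ack)))) = {0, 2, 7}
Sat(EX (AG (EG (ack | (crit & ~ack))))) = {s : some successor in {0, 2, 7}} = {0, 2, 3, 6, 7}
4 ∉ Sat(EX (AG (EG (ack | (crit & ~ack))))) = {0, 2, 3, 6, 7}, so the formula does not hold at 4.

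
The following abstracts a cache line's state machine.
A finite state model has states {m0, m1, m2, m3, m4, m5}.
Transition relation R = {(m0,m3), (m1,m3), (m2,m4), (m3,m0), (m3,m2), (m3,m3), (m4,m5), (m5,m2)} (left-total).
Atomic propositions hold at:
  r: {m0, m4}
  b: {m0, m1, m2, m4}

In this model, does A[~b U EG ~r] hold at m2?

No

Sat(~b) = {m3, m5}
Sat(~r) = {m1, m2, m3, m5}
EG ~r: greatest fixpoint, start Z0 = {m1, m2, m3, m5}, keep only states in Sat with some successor in Z. Z1 = {m1, m3, m5}; Z2 = {m1, m3}; fixed.
Sat(EG ~r) = {m1, m3}
A[~b U EG ~r]: least fixpoint, start Z0 = Sat(EG ~r) = {m1, m3}, add states in Sat(~b) with every successor in Z. Already a fixed point.
Sat(A[~b U EG ~r]) = {m1, m3}
m2 ∉ Sat(A[~b U EG ~r]) = {m1, m3}, so the formula does not hold at m2.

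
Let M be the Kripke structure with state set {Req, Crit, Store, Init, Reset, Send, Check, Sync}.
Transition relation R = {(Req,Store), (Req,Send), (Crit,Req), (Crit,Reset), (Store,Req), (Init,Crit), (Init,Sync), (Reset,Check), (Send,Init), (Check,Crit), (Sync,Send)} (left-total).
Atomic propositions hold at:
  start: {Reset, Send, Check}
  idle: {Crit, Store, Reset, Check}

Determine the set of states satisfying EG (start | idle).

Sat(start | idle) = {Crit, Store, Reset, Send, Check}
EG (start | idle): greatest fixpoint, start Z0 = {Crit, Store, Reset, Send, Check}, keep only states in Sat with some successor in Z. Z1 = {Crit, Reset, Check}; fixed.
Sat(EG (start | idle)) = {Crit, Reset, Check}

{Crit, Reset, Check}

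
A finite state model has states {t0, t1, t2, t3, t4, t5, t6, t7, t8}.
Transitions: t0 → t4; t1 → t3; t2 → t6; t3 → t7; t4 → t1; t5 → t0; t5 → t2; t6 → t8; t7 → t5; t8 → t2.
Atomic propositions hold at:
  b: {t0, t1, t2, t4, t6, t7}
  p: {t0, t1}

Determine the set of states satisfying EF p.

EF p: least fixpoint, start Z0 = {t0, t1}, add states with some successor in Z. Z1 = {t0, t1, t4, t5}; Z2 = {t0, t1, t4, t5, t7}; Z3 = {t0, t1, t3, t4, t5, t7}; fixed.
Sat(EF p) = {t0, t1, t3, t4, t5, t7}

{t0, t1, t3, t4, t5, t7}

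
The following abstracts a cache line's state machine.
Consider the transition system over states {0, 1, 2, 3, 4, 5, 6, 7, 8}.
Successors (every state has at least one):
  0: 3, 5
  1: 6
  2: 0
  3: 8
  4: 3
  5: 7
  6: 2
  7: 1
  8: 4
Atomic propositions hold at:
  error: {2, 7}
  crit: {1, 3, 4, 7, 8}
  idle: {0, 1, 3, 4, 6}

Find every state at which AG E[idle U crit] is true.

E[idle U crit]: least fixpoint, start Z0 = Sat(crit) = {1, 3, 4, 7, 8}, add states in Sat(idle) with some successor in Z. Z1 = {0, 1, 3, 4, 7, 8}; fixed.
Sat(E[idle U crit]) = {0, 1, 3, 4, 7, 8}
AG E[idle U crit]: greatest fixpoint, start Z0 = {0, 1, 3, 4, 7, 8}, keep only states in Sat with every successor in Z. Z1 = {3, 4, 7, 8}; Z2 = {3, 4, 8}; fixed.
Sat(AG E[idle U crit]) = {3, 4, 8}

{3, 4, 8}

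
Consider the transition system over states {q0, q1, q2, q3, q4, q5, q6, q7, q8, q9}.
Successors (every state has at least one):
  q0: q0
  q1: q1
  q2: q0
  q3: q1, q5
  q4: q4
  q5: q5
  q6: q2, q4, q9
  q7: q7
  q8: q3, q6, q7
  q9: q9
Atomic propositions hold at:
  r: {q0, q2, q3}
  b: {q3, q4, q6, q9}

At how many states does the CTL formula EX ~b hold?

8

Sat(~b) = {q0, q1, q2, q5, q7, q8}
Sat(EX ~b) = {s : some successor in {q0, q1, q2, q5, q7, q8}} = {q0, q1, q2, q3, q5, q6, q7, q8}
|Sat(EX ~b)| = |{q0, q1, q2, q3, q5, q6, q7, q8}| = 8.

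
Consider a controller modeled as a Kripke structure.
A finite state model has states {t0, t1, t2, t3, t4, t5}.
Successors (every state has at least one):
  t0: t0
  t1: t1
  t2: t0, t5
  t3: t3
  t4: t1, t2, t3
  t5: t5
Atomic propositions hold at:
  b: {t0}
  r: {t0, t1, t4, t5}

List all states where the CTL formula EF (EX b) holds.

Sat(EX b) = {s : some successor in {t0}} = {t0, t2}
EF (EX b): least fixpoint, start Z0 = {t0, t2}, add states with some successor in Z. Z1 = {t0, t2, t4}; fixed.
Sat(EF (EX b)) = {t0, t2, t4}

{t0, t2, t4}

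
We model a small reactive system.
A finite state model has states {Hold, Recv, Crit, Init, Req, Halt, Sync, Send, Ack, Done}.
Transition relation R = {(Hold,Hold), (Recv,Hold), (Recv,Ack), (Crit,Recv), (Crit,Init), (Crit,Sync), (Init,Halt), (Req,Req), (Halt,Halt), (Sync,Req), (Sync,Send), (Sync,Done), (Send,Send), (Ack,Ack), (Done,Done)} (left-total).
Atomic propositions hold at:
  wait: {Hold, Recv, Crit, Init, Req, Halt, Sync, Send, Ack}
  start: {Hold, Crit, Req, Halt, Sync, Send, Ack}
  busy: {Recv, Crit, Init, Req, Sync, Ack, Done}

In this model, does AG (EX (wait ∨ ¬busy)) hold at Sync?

No

Sat(¬busy) = {Hold, Halt, Send}
Sat(wait ∨ ¬busy) = {Hold, Recv, Crit, Init, Req, Halt, Sync, Send, Ack}
Sat(EX (wait ∨ ¬busy)) = {s : some successor in {Hold, Recv, Crit, Init, Req, Halt, Sync, Send, Ack}} = {Hold, Recv, Crit, Init, Req, Halt, Sync, Send, Ack}
AG (EX (wait ∨ ¬busy)): greatest fixpoint, start Z0 = {Hold, Recv, Crit, Init, Req, Halt, Sync, Send, Ack}, keep only states in Sat with every successor in Z. Z1 = {Hold, Recv, Crit, Init, Req, Halt, Send, Ack}; Z2 = {Hold, Recv, Init, Req, Halt, Send, Ack}; fixed.
Sat(AG (EX (wait ∨ ¬busy))) = {Hold, Recv, Init, Req, Halt, Send, Ack}
Sync ∉ Sat(AG (EX (wait ∨ ¬busy))) = {Hold, Recv, Init, Req, Halt, Send, Ack}, so the formula does not hold at Sync.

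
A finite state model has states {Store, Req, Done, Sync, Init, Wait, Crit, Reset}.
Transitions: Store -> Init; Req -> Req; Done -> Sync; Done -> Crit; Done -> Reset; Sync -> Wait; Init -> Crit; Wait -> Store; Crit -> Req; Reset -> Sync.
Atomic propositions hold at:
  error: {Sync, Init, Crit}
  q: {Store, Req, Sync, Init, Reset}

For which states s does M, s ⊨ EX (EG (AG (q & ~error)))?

Sat(~error) = {Store, Req, Done, Wait, Reset}
Sat(q & ~error) = {Store, Req, Reset}
AG (q & ~error): greatest fixpoint, start Z0 = {Store, Req, Reset}, keep only states in Sat with every successor in Z. Z1 = {Req}; fixed.
Sat(AG (q & ~error)) = {Req}
EG (AG (q & ~error)): greatest fixpoint, start Z0 = {Req}, keep only states in Sat with some successor in Z. Already a fixed point.
Sat(EG (AG (q & ~error))) = {Req}
Sat(EX (EG (AG (q & ~error)))) = {s : some successor in {Req}} = {Req, Crit}

{Req, Crit}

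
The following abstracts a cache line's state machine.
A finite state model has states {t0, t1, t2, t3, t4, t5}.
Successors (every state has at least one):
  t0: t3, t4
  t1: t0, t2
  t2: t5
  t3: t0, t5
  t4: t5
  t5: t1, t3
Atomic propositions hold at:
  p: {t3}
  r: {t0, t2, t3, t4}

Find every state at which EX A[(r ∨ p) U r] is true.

Sat(r ∨ p) = {t0, t2, t3, t4}
A[(r ∨ p) U r]: least fixpoint, start Z0 = Sat(r) = {t0, t2, t3, t4}, add states in Sat(r ∨ p) with every successor in Z. Already a fixed point.
Sat(A[(r ∨ p) U r]) = {t0, t2, t3, t4}
Sat(EX A[(r ∨ p) U r]) = {s : some successor in {t0, t2, t3, t4}} = {t0, t1, t3, t5}

{t0, t1, t3, t5}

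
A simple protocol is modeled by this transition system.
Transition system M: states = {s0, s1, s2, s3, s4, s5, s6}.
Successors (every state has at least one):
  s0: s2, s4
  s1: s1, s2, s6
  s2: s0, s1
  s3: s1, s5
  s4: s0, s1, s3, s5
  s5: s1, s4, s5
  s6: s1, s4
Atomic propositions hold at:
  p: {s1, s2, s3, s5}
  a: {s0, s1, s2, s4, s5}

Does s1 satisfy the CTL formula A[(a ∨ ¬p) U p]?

Yes

Sat(¬p) = {s0, s4, s6}
Sat(a ∨ ¬p) = {s0, s1, s2, s4, s5, s6}
A[(a ∨ ¬p) U p]: least fixpoint, start Z0 = Sat(p) = {s1, s2, s3, s5}, add states in Sat(a ∨ ¬p) with every successor in Z. Already a fixed point.
Sat(A[(a ∨ ¬p) U p]) = {s1, s2, s3, s5}
s1 ∈ Sat(A[(a ∨ ¬p) U p]) = {s1, s2, s3, s5}, so the formula holds at s1.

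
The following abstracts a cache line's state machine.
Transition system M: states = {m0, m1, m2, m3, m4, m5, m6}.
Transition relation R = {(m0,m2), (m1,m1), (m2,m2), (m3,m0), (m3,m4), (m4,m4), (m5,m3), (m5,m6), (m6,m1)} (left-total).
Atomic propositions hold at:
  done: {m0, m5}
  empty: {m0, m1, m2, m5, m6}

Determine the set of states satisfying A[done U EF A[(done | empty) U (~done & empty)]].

Sat(done | empty) = {m0, m1, m2, m5, m6}
Sat(~done) = {m1, m2, m3, m4, m6}
Sat(~done & empty) = {m1, m2, m6}
A[(done | empty) U (~done & empty)]: least fixpoint, start Z0 = Sat((~done & empty)) = {m1, m2, m6}, add states in Sat(done | empty) with every successor in Z. Z1 = {m0, m1, m2, m6}; fixed.
Sat(A[(done | empty) U (~done & empty)]) = {m0, m1, m2, m6}
EF A[(done | empty) U (~done & empty)]: least fixpoint, start Z0 = {m0, m1, m2, m6}, add states with some successor in Z. Z1 = {m0, m1, m2, m3, m5, m6}; fixed.
Sat(EF A[(done | empty) U (~done & empty)]) = {m0, m1, m2, m3, m5, m6}
A[done U EF A[(done | empty) U (~done & empty)]]: least fixpoint, start Z0 = Sat(EF A[(done | empty) U (~done & empty)]) = {m0, m1, m2, m3, m5, m6}, add states in Sat(done) with every successor in Z. Already a fixed point.
Sat(A[done U EF A[(done | empty) U (~done & empty)]]) = {m0, m1, m2, m3, m5, m6}

{m0, m1, m2, m3, m5, m6}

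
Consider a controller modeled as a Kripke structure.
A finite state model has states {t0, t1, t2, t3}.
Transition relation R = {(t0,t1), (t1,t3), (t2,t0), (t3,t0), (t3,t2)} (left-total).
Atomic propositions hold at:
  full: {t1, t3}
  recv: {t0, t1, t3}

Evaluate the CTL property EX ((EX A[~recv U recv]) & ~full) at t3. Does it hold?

Yes

Sat(~recv) = {t2}
A[~recv U recv]: least fixpoint, start Z0 = Sat(recv) = {t0, t1, t3}, add states in Sat(~recv) with every successor in Z. Z1 = {t0, t1, t2, t3}; fixed.
Sat(A[~recv U recv]) = {t0, t1, t2, t3}
Sat(EX A[~recv U recv]) = {s : some successor in {t0, t1, t2, t3}} = {t0, t1, t2, t3}
Sat(~full) = {t0, t2}
Sat((EX A[~recv U recv]) & ~full) = {t0, t2}
Sat(EX ((EX A[~recv U recv]) & ~full)) = {s : some successor in {t0, t2}} = {t2, t3}
t3 ∈ Sat(EX ((EX A[~recv U recv]) & ~full)) = {t2, t3}, so the formula holds at t3.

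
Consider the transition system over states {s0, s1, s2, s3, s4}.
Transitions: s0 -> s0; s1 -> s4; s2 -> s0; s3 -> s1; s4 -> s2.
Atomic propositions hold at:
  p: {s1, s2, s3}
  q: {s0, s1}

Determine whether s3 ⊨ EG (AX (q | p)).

Sat(q | p) = {s0, s1, s2, s3}
Sat(AX (q | p)) = {s : every successor in {s0, s1, s2, s3}} = {s0, s2, s3, s4}
EG (AX (q | p)): greatest fixpoint, start Z0 = {s0, s2, s3, s4}, keep only states in Sat with some successor in Z. Z1 = {s0, s2, s4}; fixed.
Sat(EG (AX (q | p))) = {s0, s2, s4}
s3 ∉ Sat(EG (AX (q | p))) = {s0, s2, s4}, so the formula does not hold at s3.

No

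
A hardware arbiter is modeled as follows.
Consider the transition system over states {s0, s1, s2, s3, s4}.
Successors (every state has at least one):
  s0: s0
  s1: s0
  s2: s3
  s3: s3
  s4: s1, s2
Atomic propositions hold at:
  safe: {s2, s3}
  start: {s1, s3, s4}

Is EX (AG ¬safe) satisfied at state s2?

Sat(¬safe) = {s0, s1, s4}
AG ¬safe: greatest fixpoint, start Z0 = {s0, s1, s4}, keep only states in Sat with every successor in Z. Z1 = {s0, s1}; fixed.
Sat(AG ¬safe) = {s0, s1}
Sat(EX (AG ¬safe)) = {s : some successor in {s0, s1}} = {s0, s1, s4}
s2 ∉ Sat(EX (AG ¬safe)) = {s0, s1, s4}, so the formula does not hold at s2.

No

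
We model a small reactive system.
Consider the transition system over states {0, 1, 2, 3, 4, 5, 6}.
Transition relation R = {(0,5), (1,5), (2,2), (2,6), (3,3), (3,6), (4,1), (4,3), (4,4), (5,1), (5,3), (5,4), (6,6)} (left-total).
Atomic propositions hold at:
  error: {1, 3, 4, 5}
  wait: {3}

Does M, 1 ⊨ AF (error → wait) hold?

Sat(error → wait) = {0, 2, 3, 6}
AF (error → wait): least fixpoint, start Z0 = {0, 2, 3, 6}, add states with every successor in Z. Already a fixed point.
Sat(AF (error → wait)) = {0, 2, 3, 6}
1 ∉ Sat(AF (error → wait)) = {0, 2, 3, 6}, so the formula does not hold at 1.

No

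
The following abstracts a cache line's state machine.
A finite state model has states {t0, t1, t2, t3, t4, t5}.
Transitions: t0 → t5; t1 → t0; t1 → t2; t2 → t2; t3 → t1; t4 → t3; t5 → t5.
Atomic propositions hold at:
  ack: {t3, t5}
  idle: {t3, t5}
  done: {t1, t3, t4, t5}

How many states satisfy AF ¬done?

Sat(¬done) = {t0, t2}
AF ¬done: least fixpoint, start Z0 = {t0, t2}, add states with every successor in Z. Z1 = {t0, t1, t2}; Z2 = {t0, t1, t2, t3}; Z3 = {t0, t1, t2, t3, t4}; fixed.
Sat(AF ¬done) = {t0, t1, t2, t3, t4}
|Sat(AF ¬done)| = |{t0, t1, t2, t3, t4}| = 5.

5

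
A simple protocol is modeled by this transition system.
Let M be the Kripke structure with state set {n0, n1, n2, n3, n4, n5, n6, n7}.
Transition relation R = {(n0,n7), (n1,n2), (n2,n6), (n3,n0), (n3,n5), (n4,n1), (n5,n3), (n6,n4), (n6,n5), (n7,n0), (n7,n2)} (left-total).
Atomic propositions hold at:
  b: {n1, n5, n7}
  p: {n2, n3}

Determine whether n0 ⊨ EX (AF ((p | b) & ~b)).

No

Sat(p | b) = {n1, n2, n3, n5, n7}
Sat(~b) = {n0, n2, n3, n4, n6}
Sat((p | b) & ~b) = {n2, n3}
AF ((p | b) & ~b): least fixpoint, start Z0 = {n2, n3}, add states with every successor in Z. Z1 = {n1, n2, n3, n5}; Z2 = {n1, n2, n3, n4, n5}; Z3 = {n1, n2, n3, n4, n5, n6}; fixed.
Sat(AF ((p | b) & ~b)) = {n1, n2, n3, n4, n5, n6}
Sat(EX (AF ((p | b) & ~b))) = {s : some successor in {n1, n2, n3, n4, n5, n6}} = {n1, n2, n3, n4, n5, n6, n7}
n0 ∉ Sat(EX (AF ((p | b) & ~b))) = {n1, n2, n3, n4, n5, n6, n7}, so the formula does not hold at n0.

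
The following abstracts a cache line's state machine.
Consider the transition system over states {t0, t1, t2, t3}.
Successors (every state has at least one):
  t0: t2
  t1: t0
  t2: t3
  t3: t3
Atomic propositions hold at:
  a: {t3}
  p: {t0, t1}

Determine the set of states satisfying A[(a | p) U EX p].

Sat(a | p) = {t0, t1, t3}
Sat(EX p) = {s : some successor in {t0, t1}} = {t1}
A[(a | p) U EX p]: least fixpoint, start Z0 = Sat(EX p) = {t1}, add states in Sat(a | p) with every successor in Z. Already a fixed point.
Sat(A[(a | p) U EX p]) = {t1}

{t1}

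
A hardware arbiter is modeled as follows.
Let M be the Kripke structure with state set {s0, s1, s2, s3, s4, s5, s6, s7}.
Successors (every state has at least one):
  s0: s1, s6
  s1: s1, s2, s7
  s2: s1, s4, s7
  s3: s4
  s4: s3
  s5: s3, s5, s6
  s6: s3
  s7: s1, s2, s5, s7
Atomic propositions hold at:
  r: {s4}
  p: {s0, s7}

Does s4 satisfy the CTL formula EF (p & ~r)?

Sat(~r) = {s0, s1, s2, s3, s5, s6, s7}
Sat(p & ~r) = {s0, s7}
EF (p & ~r): least fixpoint, start Z0 = {s0, s7}, add states with some successor in Z. Z1 = {s0, s1, s2, s7}; fixed.
Sat(EF (p & ~r)) = {s0, s1, s2, s7}
s4 ∉ Sat(EF (p & ~r)) = {s0, s1, s2, s7}, so the formula does not hold at s4.

No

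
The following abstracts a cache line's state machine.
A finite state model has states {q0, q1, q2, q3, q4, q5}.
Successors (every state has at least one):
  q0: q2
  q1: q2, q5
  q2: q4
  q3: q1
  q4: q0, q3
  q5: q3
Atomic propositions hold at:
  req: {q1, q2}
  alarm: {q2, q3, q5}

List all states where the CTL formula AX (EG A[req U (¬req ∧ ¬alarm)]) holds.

{q0, q2}

Sat(¬req) = {q0, q3, q4, q5}
Sat(¬alarm) = {q0, q1, q4}
Sat(¬req ∧ ¬alarm) = {q0, q4}
A[req U (¬req ∧ ¬alarm)]: least fixpoint, start Z0 = Sat((¬req ∧ ¬alarm)) = {q0, q4}, add states in Sat(req) with every successor in Z. Z1 = {q0, q2, q4}; fixed.
Sat(A[req U (¬req ∧ ¬alarm)]) = {q0, q2, q4}
EG A[req U (¬req ∧ ¬alarm)]: greatest fixpoint, start Z0 = {q0, q2, q4}, keep only states in Sat with some successor in Z. Already a fixed point.
Sat(EG A[req U (¬req ∧ ¬alarm)]) = {q0, q2, q4}
Sat(AX (EG A[req U (¬req ∧ ¬alarm)])) = {s : every successor in {q0, q2, q4}} = {q0, q2}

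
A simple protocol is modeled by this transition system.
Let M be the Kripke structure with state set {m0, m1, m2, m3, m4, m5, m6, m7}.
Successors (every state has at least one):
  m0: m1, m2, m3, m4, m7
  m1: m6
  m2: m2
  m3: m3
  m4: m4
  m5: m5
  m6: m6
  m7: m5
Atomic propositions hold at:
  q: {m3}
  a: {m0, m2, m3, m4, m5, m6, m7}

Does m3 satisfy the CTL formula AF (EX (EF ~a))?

No

Sat(~a) = {m1}
EF ~a: least fixpoint, start Z0 = {m1}, add states with some successor in Z. Z1 = {m0, m1}; fixed.
Sat(EF ~a) = {m0, m1}
Sat(EX (EF ~a)) = {s : some successor in {m0, m1}} = {m0}
AF (EX (EF ~a)): least fixpoint, start Z0 = {m0}, add states with every successor in Z. Already a fixed point.
Sat(AF (EX (EF ~a))) = {m0}
m3 ∉ Sat(AF (EX (EF ~a))) = {m0}, so the formula does not hold at m3.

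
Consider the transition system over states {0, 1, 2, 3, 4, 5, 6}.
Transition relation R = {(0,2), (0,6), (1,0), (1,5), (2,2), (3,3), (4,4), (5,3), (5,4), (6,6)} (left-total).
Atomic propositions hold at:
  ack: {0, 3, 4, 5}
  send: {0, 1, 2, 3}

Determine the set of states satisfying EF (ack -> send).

{0, 1, 2, 3, 5, 6}

Sat(ack -> send) = {0, 1, 2, 3, 6}
EF (ack -> send): least fixpoint, start Z0 = {0, 1, 2, 3, 6}, add states with some successor in Z. Z1 = {0, 1, 2, 3, 5, 6}; fixed.
Sat(EF (ack -> send)) = {0, 1, 2, 3, 5, 6}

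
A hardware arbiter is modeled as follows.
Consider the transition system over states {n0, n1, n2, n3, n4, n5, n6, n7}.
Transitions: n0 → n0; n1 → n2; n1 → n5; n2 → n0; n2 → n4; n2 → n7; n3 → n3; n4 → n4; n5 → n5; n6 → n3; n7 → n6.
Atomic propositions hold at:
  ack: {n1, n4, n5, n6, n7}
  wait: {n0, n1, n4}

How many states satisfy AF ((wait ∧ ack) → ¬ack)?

7

Sat(wait ∧ ack) = {n1, n4}
Sat(¬ack) = {n0, n2, n3}
Sat((wait ∧ ack) → ¬ack) = {n0, n2, n3, n5, n6, n7}
AF ((wait ∧ ack) → ¬ack): least fixpoint, start Z0 = {n0, n2, n3, n5, n6, n7}, add states with every successor in Z. Z1 = {n0, n1, n2, n3, n5, n6, n7}; fixed.
Sat(AF ((wait ∧ ack) → ¬ack)) = {n0, n1, n2, n3, n5, n6, n7}
|Sat(AF ((wait ∧ ack) → ¬ack))| = |{n0, n1, n2, n3, n5, n6, n7}| = 7.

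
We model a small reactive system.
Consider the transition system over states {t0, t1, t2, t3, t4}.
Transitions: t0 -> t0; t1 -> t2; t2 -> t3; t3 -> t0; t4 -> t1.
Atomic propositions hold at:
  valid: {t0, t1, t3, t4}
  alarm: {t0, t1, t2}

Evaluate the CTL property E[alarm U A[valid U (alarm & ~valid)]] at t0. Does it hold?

No

Sat(~valid) = {t2}
Sat(alarm & ~valid) = {t2}
A[valid U (alarm & ~valid)]: least fixpoint, start Z0 = Sat((alarm & ~valid)) = {t2}, add states in Sat(valid) with every successor in Z. Z1 = {t1, t2}; Z2 = {t1, t2, t4}; fixed.
Sat(A[valid U (alarm & ~valid)]) = {t1, t2, t4}
E[alarm U A[valid U (alarm & ~valid)]]: least fixpoint, start Z0 = Sat(A[valid U (alarm & ~valid)]) = {t1, t2, t4}, add states in Sat(alarm) with some successor in Z. Already a fixed point.
Sat(E[alarm U A[valid U (alarm & ~valid)]]) = {t1, t2, t4}
t0 ∉ Sat(E[alarm U A[valid U (alarm & ~valid)]]) = {t1, t2, t4}, so the formula does not hold at t0.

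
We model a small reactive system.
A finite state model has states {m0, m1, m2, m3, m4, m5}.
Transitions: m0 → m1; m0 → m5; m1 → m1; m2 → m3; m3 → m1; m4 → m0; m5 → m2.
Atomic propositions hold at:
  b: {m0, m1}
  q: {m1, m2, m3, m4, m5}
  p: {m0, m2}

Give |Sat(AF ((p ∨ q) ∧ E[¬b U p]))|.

Sat(p ∨ q) = {m0, m1, m2, m3, m4, m5}
Sat(¬b) = {m2, m3, m4, m5}
E[¬b U p]: least fixpoint, start Z0 = Sat(p) = {m0, m2}, add states in Sat(¬b) with some successor in Z. Z1 = {m0, m2, m4, m5}; fixed.
Sat(E[¬b U p]) = {m0, m2, m4, m5}
Sat((p ∨ q) ∧ E[¬b U p]) = {m0, m2, m4, m5}
AF ((p ∨ q) ∧ E[¬b U p]): least fixpoint, start Z0 = {m0, m2, m4, m5}, add states with every successor in Z. Already a fixed point.
Sat(AF ((p ∨ q) ∧ E[¬b U p])) = {m0, m2, m4, m5}
|Sat(AF ((p ∨ q) ∧ E[¬b U p]))| = |{m0, m2, m4, m5}| = 4.

4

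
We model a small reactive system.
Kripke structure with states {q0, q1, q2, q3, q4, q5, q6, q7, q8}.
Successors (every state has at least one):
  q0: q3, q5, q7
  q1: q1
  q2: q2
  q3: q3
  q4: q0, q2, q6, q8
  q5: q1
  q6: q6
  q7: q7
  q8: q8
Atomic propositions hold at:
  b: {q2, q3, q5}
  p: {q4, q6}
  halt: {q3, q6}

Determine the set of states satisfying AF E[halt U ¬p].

{q0, q1, q2, q3, q5, q7, q8}

Sat(¬p) = {q0, q1, q2, q3, q5, q7, q8}
E[halt U ¬p]: least fixpoint, start Z0 = Sat(¬p) = {q0, q1, q2, q3, q5, q7, q8}, add states in Sat(halt) with some successor in Z. Already a fixed point.
Sat(E[halt U ¬p]) = {q0, q1, q2, q3, q5, q7, q8}
AF E[halt U ¬p]: least fixpoint, start Z0 = {q0, q1, q2, q3, q5, q7, q8}, add states with every successor in Z. Already a fixed point.
Sat(AF E[halt U ¬p]) = {q0, q1, q2, q3, q5, q7, q8}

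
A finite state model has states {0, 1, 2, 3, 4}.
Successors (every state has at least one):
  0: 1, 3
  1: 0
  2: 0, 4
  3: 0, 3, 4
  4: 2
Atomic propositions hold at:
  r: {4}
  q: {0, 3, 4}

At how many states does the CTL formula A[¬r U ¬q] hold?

2

Sat(¬r) = {0, 1, 2, 3}
Sat(¬q) = {1, 2}
A[¬r U ¬q]: least fixpoint, start Z0 = Sat(¬q) = {1, 2}, add states in Sat(¬r) with every successor in Z. Already a fixed point.
Sat(A[¬r U ¬q]) = {1, 2}
|Sat(A[¬r U ¬q])| = |{1, 2}| = 2.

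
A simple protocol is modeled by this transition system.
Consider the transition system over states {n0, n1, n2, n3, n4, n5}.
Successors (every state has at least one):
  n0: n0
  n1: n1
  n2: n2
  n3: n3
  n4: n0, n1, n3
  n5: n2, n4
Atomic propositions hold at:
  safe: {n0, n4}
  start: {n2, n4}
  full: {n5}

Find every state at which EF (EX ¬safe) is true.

{n1, n2, n3, n4, n5}

Sat(¬safe) = {n1, n2, n3, n5}
Sat(EX ¬safe) = {s : some successor in {n1, n2, n3, n5}} = {n1, n2, n3, n4, n5}
EF (EX ¬safe): least fixpoint, start Z0 = {n1, n2, n3, n4, n5}, add states with some successor in Z. Already a fixed point.
Sat(EF (EX ¬safe)) = {n1, n2, n3, n4, n5}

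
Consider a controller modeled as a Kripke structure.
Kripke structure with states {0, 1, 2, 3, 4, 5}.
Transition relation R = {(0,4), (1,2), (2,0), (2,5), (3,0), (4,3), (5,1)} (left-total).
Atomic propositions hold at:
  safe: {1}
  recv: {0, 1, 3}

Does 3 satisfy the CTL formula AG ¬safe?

Yes

Sat(¬safe) = {0, 2, 3, 4, 5}
AG ¬safe: greatest fixpoint, start Z0 = {0, 2, 3, 4, 5}, keep only states in Sat with every successor in Z. Z1 = {0, 2, 3, 4}; Z2 = {0, 3, 4}; fixed.
Sat(AG ¬safe) = {0, 3, 4}
3 ∈ Sat(AG ¬safe) = {0, 3, 4}, so the formula holds at 3.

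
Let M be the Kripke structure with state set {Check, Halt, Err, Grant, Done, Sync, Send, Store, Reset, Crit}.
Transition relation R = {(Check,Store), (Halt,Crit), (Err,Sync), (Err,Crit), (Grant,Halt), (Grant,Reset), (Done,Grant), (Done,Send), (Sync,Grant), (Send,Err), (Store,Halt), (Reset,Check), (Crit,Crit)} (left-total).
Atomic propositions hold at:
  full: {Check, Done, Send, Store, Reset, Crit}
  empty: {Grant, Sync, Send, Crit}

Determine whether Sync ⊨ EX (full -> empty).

Sat(full -> empty) = {Halt, Err, Grant, Sync, Send, Crit}
Sat(EX (full -> empty)) = {s : some successor in {Halt, Err, Grant, Sync, Send, Crit}} = {Halt, Err, Grant, Done, Sync, Send, Store, Crit}
Sync ∈ Sat(EX (full -> empty)) = {Halt, Err, Grant, Done, Sync, Send, Store, Crit}, so the formula holds at Sync.

Yes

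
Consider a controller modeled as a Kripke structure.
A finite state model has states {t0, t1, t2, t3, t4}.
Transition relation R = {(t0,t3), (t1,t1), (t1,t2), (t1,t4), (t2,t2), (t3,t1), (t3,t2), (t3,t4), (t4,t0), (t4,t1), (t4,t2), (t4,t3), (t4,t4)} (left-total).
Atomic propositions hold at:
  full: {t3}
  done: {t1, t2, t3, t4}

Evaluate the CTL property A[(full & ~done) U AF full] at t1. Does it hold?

No

Sat(~done) = {t0}
Sat(full & ~done) = ∅
AF full: least fixpoint, start Z0 = {t3}, add states with every successor in Z. Z1 = {t0, t3}; fixed.
Sat(AF full) = {t0, t3}
A[(full & ~done) U AF full]: least fixpoint, start Z0 = Sat(AF full) = {t0, t3}, add states in Sat(full & ~done) with every successor in Z. Already a fixed point.
Sat(A[(full & ~done) U AF full]) = {t0, t3}
t1 ∉ Sat(A[(full & ~done) U AF full]) = {t0, t3}, so the formula does not hold at t1.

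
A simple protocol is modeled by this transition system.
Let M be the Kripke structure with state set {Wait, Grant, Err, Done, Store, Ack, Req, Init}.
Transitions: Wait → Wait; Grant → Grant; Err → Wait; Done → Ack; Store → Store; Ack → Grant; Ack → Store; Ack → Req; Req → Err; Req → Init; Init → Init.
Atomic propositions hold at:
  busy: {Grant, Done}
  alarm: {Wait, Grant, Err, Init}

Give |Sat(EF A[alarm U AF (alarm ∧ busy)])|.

3

Sat(alarm ∧ busy) = {Grant}
AF (alarm ∧ busy): least fixpoint, start Z0 = {Grant}, add states with every successor in Z. Already a fixed point.
Sat(AF (alarm ∧ busy)) = {Grant}
A[alarm U AF (alarm ∧ busy)]: least fixpoint, start Z0 = Sat(AF (alarm ∧ busy)) = {Grant}, add states in Sat(alarm) with every successor in Z. Already a fixed point.
Sat(A[alarm U AF (alarm ∧ busy)]) = {Grant}
EF A[alarm U AF (alarm ∧ busy)]: least fixpoint, start Z0 = {Grant}, add states with some successor in Z. Z1 = {Grant, Ack}; Z2 = {Grant, Done, Ack}; fixed.
Sat(EF A[alarm U AF (alarm ∧ busy)]) = {Grant, Done, Ack}
|Sat(EF A[alarm U AF (alarm ∧ busy)])| = |{Grant, Done, Ack}| = 3.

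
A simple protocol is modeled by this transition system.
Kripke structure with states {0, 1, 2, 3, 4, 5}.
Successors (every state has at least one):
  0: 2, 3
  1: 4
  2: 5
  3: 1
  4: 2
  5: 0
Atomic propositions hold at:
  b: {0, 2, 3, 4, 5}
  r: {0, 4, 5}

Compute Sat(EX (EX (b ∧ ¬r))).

{1, 5}

Sat(¬r) = {1, 2, 3}
Sat(b ∧ ¬r) = {2, 3}
Sat(EX (b ∧ ¬r)) = {s : some successor in {2, 3}} = {0, 4}
Sat(EX (EX (b ∧ ¬r))) = {s : some successor in {0, 4}} = {1, 5}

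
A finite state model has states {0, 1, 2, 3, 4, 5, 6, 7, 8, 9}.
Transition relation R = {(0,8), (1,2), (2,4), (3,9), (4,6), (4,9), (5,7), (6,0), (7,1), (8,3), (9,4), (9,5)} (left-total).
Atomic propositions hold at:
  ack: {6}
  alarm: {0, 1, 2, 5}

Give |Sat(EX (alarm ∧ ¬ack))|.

4

Sat(¬ack) = {0, 1, 2, 3, 4, 5, 7, 8, 9}
Sat(alarm ∧ ¬ack) = {0, 1, 2, 5}
Sat(EX (alarm ∧ ¬ack)) = {s : some successor in {0, 1, 2, 5}} = {1, 6, 7, 9}
|Sat(EX (alarm ∧ ¬ack))| = |{1, 6, 7, 9}| = 4.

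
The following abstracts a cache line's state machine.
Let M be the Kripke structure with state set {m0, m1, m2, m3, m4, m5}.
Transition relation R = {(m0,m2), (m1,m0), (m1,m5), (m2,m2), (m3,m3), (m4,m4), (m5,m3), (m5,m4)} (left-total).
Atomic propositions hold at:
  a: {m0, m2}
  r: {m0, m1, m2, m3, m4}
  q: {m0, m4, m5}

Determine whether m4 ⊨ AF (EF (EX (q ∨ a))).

Sat(q ∨ a) = {m0, m2, m4, m5}
Sat(EX (q ∨ a)) = {s : some successor in {m0, m2, m4, m5}} = {m0, m1, m2, m4, m5}
EF (EX (q ∨ a)): least fixpoint, start Z0 = {m0, m1, m2, m4, m5}, add states with some successor in Z. Already a fixed point.
Sat(EF (EX (q ∨ a))) = {m0, m1, m2, m4, m5}
AF (EF (EX (q ∨ a))): least fixpoint, start Z0 = {m0, m1, m2, m4, m5}, add states with every successor in Z. Already a fixed point.
Sat(AF (EF (EX (q ∨ a)))) = {m0, m1, m2, m4, m5}
m4 ∈ Sat(AF (EF (EX (q ∨ a)))) = {m0, m1, m2, m4, m5}, so the formula holds at m4.

Yes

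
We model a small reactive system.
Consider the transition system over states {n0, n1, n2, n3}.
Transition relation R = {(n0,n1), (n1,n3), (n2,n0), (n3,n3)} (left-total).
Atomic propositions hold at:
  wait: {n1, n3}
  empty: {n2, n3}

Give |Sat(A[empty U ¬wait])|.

Sat(¬wait) = {n0, n2}
A[empty U ¬wait]: least fixpoint, start Z0 = Sat(¬wait) = {n0, n2}, add states in Sat(empty) with every successor in Z. Already a fixed point.
Sat(A[empty U ¬wait]) = {n0, n2}
|Sat(A[empty U ¬wait])| = |{n0, n2}| = 2.

2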